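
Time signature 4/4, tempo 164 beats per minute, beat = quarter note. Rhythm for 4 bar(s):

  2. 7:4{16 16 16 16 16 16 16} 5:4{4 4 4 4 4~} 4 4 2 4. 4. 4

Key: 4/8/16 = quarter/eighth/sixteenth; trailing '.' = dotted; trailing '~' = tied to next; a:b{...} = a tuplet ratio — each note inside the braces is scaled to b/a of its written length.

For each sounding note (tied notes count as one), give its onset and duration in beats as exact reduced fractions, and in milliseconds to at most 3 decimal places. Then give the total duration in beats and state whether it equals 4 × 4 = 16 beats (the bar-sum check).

1) 0.0ms=0b +1097.561ms=3b
2) 1097.561ms=3b +52.265ms=1/7b
3) 1149.826ms=22/7b +52.265ms=1/7b
4) 1202.091ms=23/7b +52.265ms=1/7b
5) 1254.355ms=24/7b +52.265ms=1/7b
6) 1306.62ms=25/7b +52.265ms=1/7b
7) 1358.885ms=26/7b +52.265ms=1/7b
8) 1411.15ms=27/7b +52.265ms=1/7b
9) 1463.415ms=4b +292.683ms=4/5b
10) 1756.098ms=24/5b +292.683ms=4/5b
11) 2048.78ms=28/5b +292.683ms=4/5b
12) 2341.463ms=32/5b +292.683ms=4/5b
13) 2634.146ms=36/5b +658.537ms=9/5b
14) 3292.683ms=9b +365.854ms=1b
15) 3658.537ms=10b +731.707ms=2b
16) 4390.244ms=12b +548.78ms=3/2b
17) 4939.024ms=27/2b +548.78ms=3/2b
18) 5487.805ms=15b +365.854ms=1b
Σ=16b of 16 (164bpm 4/4) — PASS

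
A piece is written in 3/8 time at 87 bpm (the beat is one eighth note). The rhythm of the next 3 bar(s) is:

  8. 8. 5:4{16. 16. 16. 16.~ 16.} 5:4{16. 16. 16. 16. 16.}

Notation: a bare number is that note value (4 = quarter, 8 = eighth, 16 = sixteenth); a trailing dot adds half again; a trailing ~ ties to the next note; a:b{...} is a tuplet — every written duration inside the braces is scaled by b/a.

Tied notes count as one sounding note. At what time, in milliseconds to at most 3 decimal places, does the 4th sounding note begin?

note 4 onset = 18/5b = 2482.759ms

1. 0.0ms @ 0 + 1034.483ms (3/2)
2. 1034.483ms @ 3/2 + 1034.483ms (3/2)
3. 2068.966ms @ 3 + 413.793ms (3/5)
4. 2482.759ms @ 18/5 + 413.793ms (3/5)
5. 2896.552ms @ 21/5 + 413.793ms (3/5)
6. 3310.345ms @ 24/5 + 827.586ms (6/5)
7. 4137.931ms @ 6 + 413.793ms (3/5)
8. 4551.724ms @ 33/5 + 413.793ms (3/5)
9. 4965.517ms @ 36/5 + 413.793ms (3/5)
10. 5379.31ms @ 39/5 + 413.793ms (3/5)
11. 5793.103ms @ 42/5 + 413.793ms (3/5)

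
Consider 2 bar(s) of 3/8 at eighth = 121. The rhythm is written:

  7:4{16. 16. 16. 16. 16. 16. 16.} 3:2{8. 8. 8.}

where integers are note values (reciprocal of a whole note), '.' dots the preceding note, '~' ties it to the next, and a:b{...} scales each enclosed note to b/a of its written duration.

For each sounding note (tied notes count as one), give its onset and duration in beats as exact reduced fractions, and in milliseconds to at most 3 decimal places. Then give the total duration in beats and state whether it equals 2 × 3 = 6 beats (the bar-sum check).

1) 0.0ms=0b +212.515ms=3/7b
2) 212.515ms=3/7b +212.515ms=3/7b
3) 425.03ms=6/7b +212.515ms=3/7b
4) 637.544ms=9/7b +212.515ms=3/7b
5) 850.059ms=12/7b +212.515ms=3/7b
6) 1062.574ms=15/7b +212.515ms=3/7b
7) 1275.089ms=18/7b +212.515ms=3/7b
8) 1487.603ms=3b +495.868ms=1b
9) 1983.471ms=4b +495.868ms=1b
10) 2479.339ms=5b +495.868ms=1b
Σ=6b of 6 (121bpm 3/8) — PASS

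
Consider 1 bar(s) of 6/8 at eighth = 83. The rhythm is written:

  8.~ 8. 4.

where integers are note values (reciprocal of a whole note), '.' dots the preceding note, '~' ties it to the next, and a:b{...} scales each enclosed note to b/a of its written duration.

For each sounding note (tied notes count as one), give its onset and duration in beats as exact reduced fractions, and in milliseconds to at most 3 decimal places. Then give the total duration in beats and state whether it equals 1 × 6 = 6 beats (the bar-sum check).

1) 0.0ms=0b +2168.675ms=3b
2) 2168.675ms=3b +2168.675ms=3b
Σ=6b of 6 (83bpm 6/8) — PASS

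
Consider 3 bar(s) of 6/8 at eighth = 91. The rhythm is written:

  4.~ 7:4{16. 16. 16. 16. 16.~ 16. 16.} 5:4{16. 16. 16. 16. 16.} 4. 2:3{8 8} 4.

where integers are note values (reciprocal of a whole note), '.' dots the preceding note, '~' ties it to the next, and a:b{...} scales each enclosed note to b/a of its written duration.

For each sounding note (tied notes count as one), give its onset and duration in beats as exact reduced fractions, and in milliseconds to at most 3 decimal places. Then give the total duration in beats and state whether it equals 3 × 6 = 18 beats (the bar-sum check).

1) 0.0ms=0b +2260.597ms=24/7b
2) 2260.597ms=24/7b +282.575ms=3/7b
3) 2543.171ms=27/7b +282.575ms=3/7b
4) 2825.746ms=30/7b +282.575ms=3/7b
5) 3108.32ms=33/7b +565.149ms=6/7b
6) 3673.469ms=39/7b +282.575ms=3/7b
7) 3956.044ms=6b +395.604ms=3/5b
8) 4351.648ms=33/5b +395.604ms=3/5b
9) 4747.253ms=36/5b +395.604ms=3/5b
10) 5142.857ms=39/5b +395.604ms=3/5b
11) 5538.462ms=42/5b +395.604ms=3/5b
12) 5934.066ms=9b +1978.022ms=3b
13) 7912.088ms=12b +989.011ms=3/2b
14) 8901.099ms=27/2b +989.011ms=3/2b
15) 9890.11ms=15b +1978.022ms=3b
Σ=18b of 18 (91bpm 6/8) — PASS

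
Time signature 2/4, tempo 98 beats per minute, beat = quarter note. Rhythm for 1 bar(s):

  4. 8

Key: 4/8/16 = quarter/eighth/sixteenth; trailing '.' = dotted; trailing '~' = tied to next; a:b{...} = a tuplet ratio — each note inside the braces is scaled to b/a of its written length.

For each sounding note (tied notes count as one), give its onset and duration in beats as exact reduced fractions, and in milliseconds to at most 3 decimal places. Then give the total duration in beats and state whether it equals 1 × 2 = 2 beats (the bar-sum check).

1) 0.0ms=0b +918.367ms=3/2b
2) 918.367ms=3/2b +306.122ms=1/2b
Σ=2b of 2 (98bpm 2/4) — PASS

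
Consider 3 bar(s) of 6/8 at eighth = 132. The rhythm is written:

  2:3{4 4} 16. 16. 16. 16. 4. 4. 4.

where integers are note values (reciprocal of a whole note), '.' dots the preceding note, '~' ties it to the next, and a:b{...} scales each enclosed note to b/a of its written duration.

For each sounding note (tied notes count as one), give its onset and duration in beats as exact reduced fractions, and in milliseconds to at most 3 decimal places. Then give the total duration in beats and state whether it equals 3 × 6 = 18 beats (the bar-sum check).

1) 0.0ms=0b +1363.636ms=3b
2) 1363.636ms=3b +1363.636ms=3b
3) 2727.273ms=6b +340.909ms=3/4b
4) 3068.182ms=27/4b +340.909ms=3/4b
5) 3409.091ms=15/2b +340.909ms=3/4b
6) 3750.0ms=33/4b +340.909ms=3/4b
7) 4090.909ms=9b +1363.636ms=3b
8) 5454.545ms=12b +1363.636ms=3b
9) 6818.182ms=15b +1363.636ms=3b
Σ=18b of 18 (132bpm 6/8) — PASS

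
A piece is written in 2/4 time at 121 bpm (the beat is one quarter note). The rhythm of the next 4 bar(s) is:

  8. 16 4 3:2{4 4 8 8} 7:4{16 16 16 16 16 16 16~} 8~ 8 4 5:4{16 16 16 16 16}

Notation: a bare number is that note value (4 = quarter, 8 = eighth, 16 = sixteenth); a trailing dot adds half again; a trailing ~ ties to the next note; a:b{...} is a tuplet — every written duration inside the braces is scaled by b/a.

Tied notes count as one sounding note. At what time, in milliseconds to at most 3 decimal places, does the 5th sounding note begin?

1. 0.0ms @ 0 + 371.901ms (3/4)
2. 371.901ms @ 3/4 + 123.967ms (1/4)
3. 495.868ms @ 1 + 495.868ms (1)
4. 991.736ms @ 2 + 330.579ms (2/3)
5. 1322.314ms @ 8/3 + 330.579ms (2/3)
6. 1652.893ms @ 10/3 + 165.289ms (1/3)
7. 1818.182ms @ 11/3 + 165.289ms (1/3)
8. 1983.471ms @ 4 + 70.838ms (1/7)
9. 2054.309ms @ 29/7 + 70.838ms (1/7)
10. 2125.148ms @ 30/7 + 70.838ms (1/7)
11. 2195.986ms @ 31/7 + 70.838ms (1/7)
12. 2266.824ms @ 32/7 + 70.838ms (1/7)
13. 2337.662ms @ 33/7 + 70.838ms (1/7)
14. 2408.501ms @ 34/7 + 566.706ms (8/7)
15. 2975.207ms @ 6 + 495.868ms (1)
16. 3471.074ms @ 7 + 99.174ms (1/5)
17. 3570.248ms @ 36/5 + 99.174ms (1/5)
18. 3669.421ms @ 37/5 + 99.174ms (1/5)
19. 3768.595ms @ 38/5 + 99.174ms (1/5)
20. 3867.769ms @ 39/5 + 99.174ms (1/5)

note 5 onset = 8/3b = 1322.314ms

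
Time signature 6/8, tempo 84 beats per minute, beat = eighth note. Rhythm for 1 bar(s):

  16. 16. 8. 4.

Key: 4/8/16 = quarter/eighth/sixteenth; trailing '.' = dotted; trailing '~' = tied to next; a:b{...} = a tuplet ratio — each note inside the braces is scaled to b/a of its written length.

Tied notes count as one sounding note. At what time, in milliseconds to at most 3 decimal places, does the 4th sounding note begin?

note 4 onset = 3b = 2142.857ms

1. 0.0ms @ 0 + 535.714ms (3/4)
2. 535.714ms @ 3/4 + 535.714ms (3/4)
3. 1071.429ms @ 3/2 + 1071.429ms (3/2)
4. 2142.857ms @ 3 + 2142.857ms (3)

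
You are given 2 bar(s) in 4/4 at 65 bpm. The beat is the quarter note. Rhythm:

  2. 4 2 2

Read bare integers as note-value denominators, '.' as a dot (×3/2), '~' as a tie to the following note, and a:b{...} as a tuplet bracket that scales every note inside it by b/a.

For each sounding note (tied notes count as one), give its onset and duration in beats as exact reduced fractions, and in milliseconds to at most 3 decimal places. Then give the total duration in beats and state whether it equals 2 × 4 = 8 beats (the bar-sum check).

1) 0.0ms=0b +2769.231ms=3b
2) 2769.231ms=3b +923.077ms=1b
3) 3692.308ms=4b +1846.154ms=2b
4) 5538.462ms=6b +1846.154ms=2b
Σ=8b of 8 (65bpm 4/4) — PASS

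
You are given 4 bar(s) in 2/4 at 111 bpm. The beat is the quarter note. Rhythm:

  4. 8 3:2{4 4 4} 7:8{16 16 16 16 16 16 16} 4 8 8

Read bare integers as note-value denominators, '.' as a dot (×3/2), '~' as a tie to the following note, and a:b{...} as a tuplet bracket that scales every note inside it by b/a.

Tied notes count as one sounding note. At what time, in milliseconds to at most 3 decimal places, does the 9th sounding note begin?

1. 0.0ms @ 0 + 810.811ms (3/2)
2. 810.811ms @ 3/2 + 270.27ms (1/2)
3. 1081.081ms @ 2 + 360.36ms (2/3)
4. 1441.441ms @ 8/3 + 360.36ms (2/3)
5. 1801.802ms @ 10/3 + 360.36ms (2/3)
6. 2162.162ms @ 4 + 154.44ms (2/7)
7. 2316.602ms @ 30/7 + 154.44ms (2/7)
8. 2471.042ms @ 32/7 + 154.44ms (2/7)
9. 2625.483ms @ 34/7 + 154.44ms (2/7)
10. 2779.923ms @ 36/7 + 154.44ms (2/7)
11. 2934.363ms @ 38/7 + 154.44ms (2/7)
12. 3088.803ms @ 40/7 + 154.44ms (2/7)
13. 3243.243ms @ 6 + 540.541ms (1)
14. 3783.784ms @ 7 + 270.27ms (1/2)
15. 4054.054ms @ 15/2 + 270.27ms (1/2)

note 9 onset = 34/7b = 2625.483ms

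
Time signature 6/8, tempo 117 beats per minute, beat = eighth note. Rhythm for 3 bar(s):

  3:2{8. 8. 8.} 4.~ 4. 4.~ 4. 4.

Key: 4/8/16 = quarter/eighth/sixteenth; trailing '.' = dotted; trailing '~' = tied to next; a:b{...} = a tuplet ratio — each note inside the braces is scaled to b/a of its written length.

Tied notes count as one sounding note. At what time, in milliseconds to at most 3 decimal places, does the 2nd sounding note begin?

note 2 onset = 1b = 512.821ms

1. 0.0ms @ 0 + 512.821ms (1)
2. 512.821ms @ 1 + 512.821ms (1)
3. 1025.641ms @ 2 + 512.821ms (1)
4. 1538.462ms @ 3 + 3076.923ms (6)
5. 4615.385ms @ 9 + 3076.923ms (6)
6. 7692.308ms @ 15 + 1538.462ms (3)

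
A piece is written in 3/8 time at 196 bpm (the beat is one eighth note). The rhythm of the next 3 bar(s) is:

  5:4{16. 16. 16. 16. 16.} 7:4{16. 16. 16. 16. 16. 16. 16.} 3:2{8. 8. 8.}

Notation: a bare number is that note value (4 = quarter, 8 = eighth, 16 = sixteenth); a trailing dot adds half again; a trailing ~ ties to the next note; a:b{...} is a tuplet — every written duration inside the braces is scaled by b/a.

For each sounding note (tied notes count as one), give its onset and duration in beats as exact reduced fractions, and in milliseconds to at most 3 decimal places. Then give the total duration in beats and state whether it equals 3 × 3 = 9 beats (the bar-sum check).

1) 0.0ms=0b +183.673ms=3/5b
2) 183.673ms=3/5b +183.673ms=3/5b
3) 367.347ms=6/5b +183.673ms=3/5b
4) 551.02ms=9/5b +183.673ms=3/5b
5) 734.694ms=12/5b +183.673ms=3/5b
6) 918.367ms=3b +131.195ms=3/7b
7) 1049.563ms=24/7b +131.195ms=3/7b
8) 1180.758ms=27/7b +131.195ms=3/7b
9) 1311.953ms=30/7b +131.195ms=3/7b
10) 1443.149ms=33/7b +131.195ms=3/7b
11) 1574.344ms=36/7b +131.195ms=3/7b
12) 1705.539ms=39/7b +131.195ms=3/7b
13) 1836.735ms=6b +306.122ms=1b
14) 2142.857ms=7b +306.122ms=1b
15) 2448.98ms=8b +306.122ms=1b
Σ=9b of 9 (196bpm 3/8) — PASS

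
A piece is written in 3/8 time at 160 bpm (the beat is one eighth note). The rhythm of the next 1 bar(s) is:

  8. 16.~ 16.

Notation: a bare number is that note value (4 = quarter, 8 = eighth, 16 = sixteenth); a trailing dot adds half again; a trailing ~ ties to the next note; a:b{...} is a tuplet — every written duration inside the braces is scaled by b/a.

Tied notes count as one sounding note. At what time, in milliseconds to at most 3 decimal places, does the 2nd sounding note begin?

note 2 onset = 3/2b = 562.5ms

1. 0.0ms @ 0 + 562.5ms (3/2)
2. 562.5ms @ 3/2 + 562.5ms (3/2)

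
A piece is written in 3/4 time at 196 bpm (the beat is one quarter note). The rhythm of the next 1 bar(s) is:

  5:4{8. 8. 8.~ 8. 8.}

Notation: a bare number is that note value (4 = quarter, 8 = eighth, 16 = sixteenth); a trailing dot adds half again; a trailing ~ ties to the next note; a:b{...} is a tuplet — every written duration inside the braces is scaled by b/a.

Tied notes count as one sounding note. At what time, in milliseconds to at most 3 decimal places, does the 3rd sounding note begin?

note 3 onset = 6/5b = 367.347ms

1. 0.0ms @ 0 + 183.673ms (3/5)
2. 183.673ms @ 3/5 + 183.673ms (3/5)
3. 367.347ms @ 6/5 + 367.347ms (6/5)
4. 734.694ms @ 12/5 + 183.673ms (3/5)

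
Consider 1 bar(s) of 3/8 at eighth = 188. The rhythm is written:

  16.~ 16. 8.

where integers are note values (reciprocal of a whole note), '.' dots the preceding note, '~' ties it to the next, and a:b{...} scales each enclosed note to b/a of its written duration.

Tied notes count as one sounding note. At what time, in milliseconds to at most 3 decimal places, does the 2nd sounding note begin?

1. 0.0ms @ 0 + 478.723ms (3/2)
2. 478.723ms @ 3/2 + 478.723ms (3/2)

note 2 onset = 3/2b = 478.723ms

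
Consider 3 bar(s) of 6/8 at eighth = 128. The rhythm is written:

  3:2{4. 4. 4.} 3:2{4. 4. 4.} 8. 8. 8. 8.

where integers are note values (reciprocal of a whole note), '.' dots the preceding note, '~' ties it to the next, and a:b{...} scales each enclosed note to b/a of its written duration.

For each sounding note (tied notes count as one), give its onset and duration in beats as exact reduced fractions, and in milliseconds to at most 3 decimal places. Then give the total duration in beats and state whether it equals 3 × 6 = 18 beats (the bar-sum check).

1) 0.0ms=0b +937.5ms=2b
2) 937.5ms=2b +937.5ms=2b
3) 1875.0ms=4b +937.5ms=2b
4) 2812.5ms=6b +937.5ms=2b
5) 3750.0ms=8b +937.5ms=2b
6) 4687.5ms=10b +937.5ms=2b
7) 5625.0ms=12b +703.125ms=3/2b
8) 6328.125ms=27/2b +703.125ms=3/2b
9) 7031.25ms=15b +703.125ms=3/2b
10) 7734.375ms=33/2b +703.125ms=3/2b
Σ=18b of 18 (128bpm 6/8) — PASS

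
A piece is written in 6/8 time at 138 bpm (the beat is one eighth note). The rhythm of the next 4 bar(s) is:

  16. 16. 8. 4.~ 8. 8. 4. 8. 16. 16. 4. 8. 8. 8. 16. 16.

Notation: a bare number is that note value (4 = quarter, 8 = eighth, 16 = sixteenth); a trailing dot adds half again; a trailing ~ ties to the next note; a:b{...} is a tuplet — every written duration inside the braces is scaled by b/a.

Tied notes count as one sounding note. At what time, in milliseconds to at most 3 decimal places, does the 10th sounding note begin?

1. 0.0ms @ 0 + 326.087ms (3/4)
2. 326.087ms @ 3/4 + 326.087ms (3/4)
3. 652.174ms @ 3/2 + 652.174ms (3/2)
4. 1304.348ms @ 3 + 1956.522ms (9/2)
5. 3260.87ms @ 15/2 + 652.174ms (3/2)
6. 3913.043ms @ 9 + 1304.348ms (3)
7. 5217.391ms @ 12 + 652.174ms (3/2)
8. 5869.565ms @ 27/2 + 326.087ms (3/4)
9. 6195.652ms @ 57/4 + 326.087ms (3/4)
10. 6521.739ms @ 15 + 1304.348ms (3)
11. 7826.087ms @ 18 + 652.174ms (3/2)
12. 8478.261ms @ 39/2 + 652.174ms (3/2)
13. 9130.435ms @ 21 + 652.174ms (3/2)
14. 9782.609ms @ 45/2 + 326.087ms (3/4)
15. 10108.696ms @ 93/4 + 326.087ms (3/4)

note 10 onset = 15b = 6521.739ms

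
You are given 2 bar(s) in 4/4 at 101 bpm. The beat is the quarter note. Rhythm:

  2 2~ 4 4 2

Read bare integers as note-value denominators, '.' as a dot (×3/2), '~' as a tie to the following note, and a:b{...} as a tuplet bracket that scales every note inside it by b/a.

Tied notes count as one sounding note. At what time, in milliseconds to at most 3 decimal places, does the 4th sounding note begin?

1. 0.0ms @ 0 + 1188.119ms (2)
2. 1188.119ms @ 2 + 1782.178ms (3)
3. 2970.297ms @ 5 + 594.059ms (1)
4. 3564.356ms @ 6 + 1188.119ms (2)

note 4 onset = 6b = 3564.356ms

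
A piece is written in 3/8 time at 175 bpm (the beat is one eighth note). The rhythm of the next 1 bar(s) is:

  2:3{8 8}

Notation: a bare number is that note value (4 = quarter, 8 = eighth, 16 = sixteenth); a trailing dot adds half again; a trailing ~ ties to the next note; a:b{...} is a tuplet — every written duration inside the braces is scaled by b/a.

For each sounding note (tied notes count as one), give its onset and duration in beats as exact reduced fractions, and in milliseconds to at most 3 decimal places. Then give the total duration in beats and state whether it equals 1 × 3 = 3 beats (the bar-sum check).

1) 0.0ms=0b +514.286ms=3/2b
2) 514.286ms=3/2b +514.286ms=3/2b
Σ=3b of 3 (175bpm 3/8) — PASS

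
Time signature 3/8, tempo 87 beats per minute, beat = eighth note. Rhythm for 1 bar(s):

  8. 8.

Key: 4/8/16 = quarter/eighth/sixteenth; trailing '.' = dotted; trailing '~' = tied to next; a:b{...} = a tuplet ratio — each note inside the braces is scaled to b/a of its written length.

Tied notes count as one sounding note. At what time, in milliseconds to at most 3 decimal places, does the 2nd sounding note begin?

1. 0.0ms @ 0 + 1034.483ms (3/2)
2. 1034.483ms @ 3/2 + 1034.483ms (3/2)

note 2 onset = 3/2b = 1034.483ms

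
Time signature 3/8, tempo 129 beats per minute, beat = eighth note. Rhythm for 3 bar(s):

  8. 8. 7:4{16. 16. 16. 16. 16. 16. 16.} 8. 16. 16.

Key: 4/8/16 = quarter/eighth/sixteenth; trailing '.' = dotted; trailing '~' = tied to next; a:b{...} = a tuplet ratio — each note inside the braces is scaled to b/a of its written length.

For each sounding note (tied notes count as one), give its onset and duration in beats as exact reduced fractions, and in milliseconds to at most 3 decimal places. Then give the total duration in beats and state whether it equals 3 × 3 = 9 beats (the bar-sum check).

1) 0.0ms=0b +697.674ms=3/2b
2) 697.674ms=3/2b +697.674ms=3/2b
3) 1395.349ms=3b +199.336ms=3/7b
4) 1594.684ms=24/7b +199.336ms=3/7b
5) 1794.02ms=27/7b +199.336ms=3/7b
6) 1993.355ms=30/7b +199.336ms=3/7b
7) 2192.691ms=33/7b +199.336ms=3/7b
8) 2392.027ms=36/7b +199.336ms=3/7b
9) 2591.362ms=39/7b +199.336ms=3/7b
10) 2790.698ms=6b +697.674ms=3/2b
11) 3488.372ms=15/2b +348.837ms=3/4b
12) 3837.209ms=33/4b +348.837ms=3/4b
Σ=9b of 9 (129bpm 3/8) — PASS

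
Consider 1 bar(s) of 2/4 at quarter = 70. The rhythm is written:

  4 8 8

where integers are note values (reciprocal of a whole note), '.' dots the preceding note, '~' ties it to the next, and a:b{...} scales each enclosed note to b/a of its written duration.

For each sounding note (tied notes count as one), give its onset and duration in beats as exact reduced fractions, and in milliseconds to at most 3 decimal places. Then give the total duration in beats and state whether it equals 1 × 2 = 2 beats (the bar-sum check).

1) 0.0ms=0b +857.143ms=1b
2) 857.143ms=1b +428.571ms=1/2b
3) 1285.714ms=3/2b +428.571ms=1/2b
Σ=2b of 2 (70bpm 2/4) — PASS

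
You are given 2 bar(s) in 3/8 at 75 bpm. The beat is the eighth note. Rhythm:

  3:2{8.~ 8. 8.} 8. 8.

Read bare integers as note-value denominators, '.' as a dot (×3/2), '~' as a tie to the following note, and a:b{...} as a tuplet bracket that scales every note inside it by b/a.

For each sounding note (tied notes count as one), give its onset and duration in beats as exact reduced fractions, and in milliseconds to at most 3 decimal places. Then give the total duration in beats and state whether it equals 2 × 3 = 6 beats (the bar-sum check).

1) 0.0ms=0b +1600.0ms=2b
2) 1600.0ms=2b +800.0ms=1b
3) 2400.0ms=3b +1200.0ms=3/2b
4) 3600.0ms=9/2b +1200.0ms=3/2b
Σ=6b of 6 (75bpm 3/8) — PASS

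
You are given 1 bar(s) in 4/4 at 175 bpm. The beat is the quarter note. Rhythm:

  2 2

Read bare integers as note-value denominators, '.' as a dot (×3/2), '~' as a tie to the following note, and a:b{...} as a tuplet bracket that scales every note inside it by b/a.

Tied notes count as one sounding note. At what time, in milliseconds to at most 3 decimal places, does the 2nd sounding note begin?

1. 0.0ms @ 0 + 685.714ms (2)
2. 685.714ms @ 2 + 685.714ms (2)

note 2 onset = 2b = 685.714ms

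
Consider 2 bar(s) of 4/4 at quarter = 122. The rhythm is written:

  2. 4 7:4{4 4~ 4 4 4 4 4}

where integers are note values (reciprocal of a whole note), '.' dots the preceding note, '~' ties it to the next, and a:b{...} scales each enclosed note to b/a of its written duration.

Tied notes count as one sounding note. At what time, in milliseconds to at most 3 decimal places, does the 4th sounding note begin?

1. 0.0ms @ 0 + 1475.41ms (3)
2. 1475.41ms @ 3 + 491.803ms (1)
3. 1967.213ms @ 4 + 281.03ms (4/7)
4. 2248.244ms @ 32/7 + 562.061ms (8/7)
5. 2810.304ms @ 40/7 + 281.03ms (4/7)
6. 3091.335ms @ 44/7 + 281.03ms (4/7)
7. 3372.365ms @ 48/7 + 281.03ms (4/7)
8. 3653.396ms @ 52/7 + 281.03ms (4/7)

note 4 onset = 32/7b = 2248.244ms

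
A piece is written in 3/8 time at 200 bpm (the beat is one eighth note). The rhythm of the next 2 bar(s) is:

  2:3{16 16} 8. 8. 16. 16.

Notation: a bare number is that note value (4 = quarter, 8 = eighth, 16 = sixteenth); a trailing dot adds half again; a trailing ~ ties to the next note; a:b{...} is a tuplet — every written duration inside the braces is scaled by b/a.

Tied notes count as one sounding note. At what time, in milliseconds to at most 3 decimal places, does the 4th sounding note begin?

1. 0.0ms @ 0 + 225.0ms (3/4)
2. 225.0ms @ 3/4 + 225.0ms (3/4)
3. 450.0ms @ 3/2 + 450.0ms (3/2)
4. 900.0ms @ 3 + 450.0ms (3/2)
5. 1350.0ms @ 9/2 + 225.0ms (3/4)
6. 1575.0ms @ 21/4 + 225.0ms (3/4)

note 4 onset = 3b = 900.0ms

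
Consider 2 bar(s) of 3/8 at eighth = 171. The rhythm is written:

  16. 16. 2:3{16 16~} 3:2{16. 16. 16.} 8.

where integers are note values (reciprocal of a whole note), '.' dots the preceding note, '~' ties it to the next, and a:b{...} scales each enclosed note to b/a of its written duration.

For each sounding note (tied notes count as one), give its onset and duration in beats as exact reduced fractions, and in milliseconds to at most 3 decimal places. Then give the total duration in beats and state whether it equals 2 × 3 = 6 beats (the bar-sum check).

1) 0.0ms=0b +263.158ms=3/4b
2) 263.158ms=3/4b +263.158ms=3/4b
3) 526.316ms=3/2b +263.158ms=3/4b
4) 789.474ms=9/4b +438.596ms=5/4b
5) 1228.07ms=7/2b +175.439ms=1/2b
6) 1403.509ms=4b +175.439ms=1/2b
7) 1578.947ms=9/2b +526.316ms=3/2b
Σ=6b of 6 (171bpm 3/8) — PASS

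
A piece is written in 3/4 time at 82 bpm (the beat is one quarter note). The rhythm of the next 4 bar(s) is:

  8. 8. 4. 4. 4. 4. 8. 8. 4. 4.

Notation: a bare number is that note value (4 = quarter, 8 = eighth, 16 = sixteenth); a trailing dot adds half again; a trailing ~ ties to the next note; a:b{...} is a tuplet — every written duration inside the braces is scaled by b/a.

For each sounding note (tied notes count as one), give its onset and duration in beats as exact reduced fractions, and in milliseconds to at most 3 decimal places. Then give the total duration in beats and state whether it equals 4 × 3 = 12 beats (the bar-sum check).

1) 0.0ms=0b +548.78ms=3/4b
2) 548.78ms=3/4b +548.78ms=3/4b
3) 1097.561ms=3/2b +1097.561ms=3/2b
4) 2195.122ms=3b +1097.561ms=3/2b
5) 3292.683ms=9/2b +1097.561ms=3/2b
6) 4390.244ms=6b +1097.561ms=3/2b
7) 5487.805ms=15/2b +548.78ms=3/4b
8) 6036.585ms=33/4b +548.78ms=3/4b
9) 6585.366ms=9b +1097.561ms=3/2b
10) 7682.927ms=21/2b +1097.561ms=3/2b
Σ=12b of 12 (82bpm 3/4) — PASS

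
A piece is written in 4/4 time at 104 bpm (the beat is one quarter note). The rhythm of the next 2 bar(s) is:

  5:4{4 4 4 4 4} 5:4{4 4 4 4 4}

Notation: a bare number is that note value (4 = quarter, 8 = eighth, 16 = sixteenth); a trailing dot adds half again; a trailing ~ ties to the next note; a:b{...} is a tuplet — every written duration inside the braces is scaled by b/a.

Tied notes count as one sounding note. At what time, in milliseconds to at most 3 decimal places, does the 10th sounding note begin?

1. 0.0ms @ 0 + 461.538ms (4/5)
2. 461.538ms @ 4/5 + 461.538ms (4/5)
3. 923.077ms @ 8/5 + 461.538ms (4/5)
4. 1384.615ms @ 12/5 + 461.538ms (4/5)
5. 1846.154ms @ 16/5 + 461.538ms (4/5)
6. 2307.692ms @ 4 + 461.538ms (4/5)
7. 2769.231ms @ 24/5 + 461.538ms (4/5)
8. 3230.769ms @ 28/5 + 461.538ms (4/5)
9. 3692.308ms @ 32/5 + 461.538ms (4/5)
10. 4153.846ms @ 36/5 + 461.538ms (4/5)

note 10 onset = 36/5b = 4153.846ms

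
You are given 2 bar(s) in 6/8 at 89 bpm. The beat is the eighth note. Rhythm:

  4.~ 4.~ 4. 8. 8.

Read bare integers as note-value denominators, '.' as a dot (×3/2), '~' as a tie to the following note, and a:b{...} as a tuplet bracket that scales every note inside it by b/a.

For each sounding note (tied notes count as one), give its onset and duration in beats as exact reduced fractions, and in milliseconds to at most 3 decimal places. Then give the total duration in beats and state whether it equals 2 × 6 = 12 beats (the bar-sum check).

1) 0.0ms=0b +6067.416ms=9b
2) 6067.416ms=9b +1011.236ms=3/2b
3) 7078.652ms=21/2b +1011.236ms=3/2b
Σ=12b of 12 (89bpm 6/8) — PASS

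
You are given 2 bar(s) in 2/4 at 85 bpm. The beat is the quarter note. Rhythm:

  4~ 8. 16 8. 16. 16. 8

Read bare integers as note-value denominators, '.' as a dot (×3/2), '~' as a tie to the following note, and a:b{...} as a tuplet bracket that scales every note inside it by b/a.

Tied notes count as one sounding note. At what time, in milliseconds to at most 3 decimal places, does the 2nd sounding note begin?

note 2 onset = 7/4b = 1235.294ms

1. 0.0ms @ 0 + 1235.294ms (7/4)
2. 1235.294ms @ 7/4 + 176.471ms (1/4)
3. 1411.765ms @ 2 + 529.412ms (3/4)
4. 1941.176ms @ 11/4 + 264.706ms (3/8)
5. 2205.882ms @ 25/8 + 264.706ms (3/8)
6. 2470.588ms @ 7/2 + 352.941ms (1/2)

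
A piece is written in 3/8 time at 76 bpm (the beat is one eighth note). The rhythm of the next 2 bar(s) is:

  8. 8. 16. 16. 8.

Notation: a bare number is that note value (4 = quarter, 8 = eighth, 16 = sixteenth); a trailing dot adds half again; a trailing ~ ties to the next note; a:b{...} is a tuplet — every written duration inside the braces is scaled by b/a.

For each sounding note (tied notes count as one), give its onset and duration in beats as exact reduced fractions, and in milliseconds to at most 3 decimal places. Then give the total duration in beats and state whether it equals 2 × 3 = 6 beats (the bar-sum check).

1) 0.0ms=0b +1184.211ms=3/2b
2) 1184.211ms=3/2b +1184.211ms=3/2b
3) 2368.421ms=3b +592.105ms=3/4b
4) 2960.526ms=15/4b +592.105ms=3/4b
5) 3552.632ms=9/2b +1184.211ms=3/2b
Σ=6b of 6 (76bpm 3/8) — PASS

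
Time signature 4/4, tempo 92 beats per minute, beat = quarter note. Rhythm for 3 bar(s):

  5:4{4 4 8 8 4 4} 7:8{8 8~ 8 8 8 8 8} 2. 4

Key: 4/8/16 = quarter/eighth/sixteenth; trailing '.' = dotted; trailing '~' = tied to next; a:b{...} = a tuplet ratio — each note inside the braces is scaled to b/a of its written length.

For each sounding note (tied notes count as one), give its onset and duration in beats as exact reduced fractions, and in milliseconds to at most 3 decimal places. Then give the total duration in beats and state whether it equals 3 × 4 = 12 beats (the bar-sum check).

1) 0.0ms=0b +521.739ms=4/5b
2) 521.739ms=4/5b +521.739ms=4/5b
3) 1043.478ms=8/5b +260.87ms=2/5b
4) 1304.348ms=2b +260.87ms=2/5b
5) 1565.217ms=12/5b +521.739ms=4/5b
6) 2086.957ms=16/5b +521.739ms=4/5b
7) 2608.696ms=4b +372.671ms=4/7b
8) 2981.366ms=32/7b +745.342ms=8/7b
9) 3726.708ms=40/7b +372.671ms=4/7b
10) 4099.379ms=44/7b +372.671ms=4/7b
11) 4472.05ms=48/7b +372.671ms=4/7b
12) 4844.72ms=52/7b +372.671ms=4/7b
13) 5217.391ms=8b +1956.522ms=3b
14) 7173.913ms=11b +652.174ms=1b
Σ=12b of 12 (92bpm 4/4) — PASS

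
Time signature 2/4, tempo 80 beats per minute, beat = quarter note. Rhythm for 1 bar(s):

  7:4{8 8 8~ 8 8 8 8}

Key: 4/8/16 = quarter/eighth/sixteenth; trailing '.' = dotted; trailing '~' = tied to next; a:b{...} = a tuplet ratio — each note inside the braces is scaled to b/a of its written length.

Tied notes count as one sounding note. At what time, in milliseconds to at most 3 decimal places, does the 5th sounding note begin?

note 5 onset = 10/7b = 1071.429ms

1. 0.0ms @ 0 + 214.286ms (2/7)
2. 214.286ms @ 2/7 + 214.286ms (2/7)
3. 428.571ms @ 4/7 + 428.571ms (4/7)
4. 857.143ms @ 8/7 + 214.286ms (2/7)
5. 1071.429ms @ 10/7 + 214.286ms (2/7)
6. 1285.714ms @ 12/7 + 214.286ms (2/7)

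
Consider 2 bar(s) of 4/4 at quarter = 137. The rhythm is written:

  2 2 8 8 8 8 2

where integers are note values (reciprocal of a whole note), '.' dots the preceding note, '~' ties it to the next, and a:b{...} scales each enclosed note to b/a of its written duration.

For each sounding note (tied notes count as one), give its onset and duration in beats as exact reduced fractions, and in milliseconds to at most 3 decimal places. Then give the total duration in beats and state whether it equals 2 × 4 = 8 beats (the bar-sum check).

1) 0.0ms=0b +875.912ms=2b
2) 875.912ms=2b +875.912ms=2b
3) 1751.825ms=4b +218.978ms=1/2b
4) 1970.803ms=9/2b +218.978ms=1/2b
5) 2189.781ms=5b +218.978ms=1/2b
6) 2408.759ms=11/2b +218.978ms=1/2b
7) 2627.737ms=6b +875.912ms=2b
Σ=8b of 8 (137bpm 4/4) — PASS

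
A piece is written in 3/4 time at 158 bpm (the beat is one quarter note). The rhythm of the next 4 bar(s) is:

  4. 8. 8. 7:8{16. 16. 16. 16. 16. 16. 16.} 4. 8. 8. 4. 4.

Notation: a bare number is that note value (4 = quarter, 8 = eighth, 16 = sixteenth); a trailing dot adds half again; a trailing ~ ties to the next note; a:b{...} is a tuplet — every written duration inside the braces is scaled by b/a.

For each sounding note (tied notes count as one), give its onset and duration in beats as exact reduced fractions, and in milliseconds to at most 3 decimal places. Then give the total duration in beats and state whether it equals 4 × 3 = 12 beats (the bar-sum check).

1) 0.0ms=0b +569.62ms=3/2b
2) 569.62ms=3/2b +284.81ms=3/4b
3) 854.43ms=9/4b +284.81ms=3/4b
4) 1139.241ms=3b +162.749ms=3/7b
5) 1301.989ms=24/7b +162.749ms=3/7b
6) 1464.738ms=27/7b +162.749ms=3/7b
7) 1627.486ms=30/7b +162.749ms=3/7b
8) 1790.235ms=33/7b +162.749ms=3/7b
9) 1952.984ms=36/7b +162.749ms=3/7b
10) 2115.732ms=39/7b +162.749ms=3/7b
11) 2278.481ms=6b +569.62ms=3/2b
12) 2848.101ms=15/2b +284.81ms=3/4b
13) 3132.911ms=33/4b +284.81ms=3/4b
14) 3417.722ms=9b +569.62ms=3/2b
15) 3987.342ms=21/2b +569.62ms=3/2b
Σ=12b of 12 (158bpm 3/4) — PASS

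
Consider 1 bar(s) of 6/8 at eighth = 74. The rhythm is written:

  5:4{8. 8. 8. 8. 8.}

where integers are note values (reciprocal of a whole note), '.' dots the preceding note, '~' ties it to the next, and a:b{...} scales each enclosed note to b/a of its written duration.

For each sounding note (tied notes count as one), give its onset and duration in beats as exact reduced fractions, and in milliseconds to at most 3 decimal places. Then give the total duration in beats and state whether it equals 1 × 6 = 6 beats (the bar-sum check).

1) 0.0ms=0b +972.973ms=6/5b
2) 972.973ms=6/5b +972.973ms=6/5b
3) 1945.946ms=12/5b +972.973ms=6/5b
4) 2918.919ms=18/5b +972.973ms=6/5b
5) 3891.892ms=24/5b +972.973ms=6/5b
Σ=6b of 6 (74bpm 6/8) — PASS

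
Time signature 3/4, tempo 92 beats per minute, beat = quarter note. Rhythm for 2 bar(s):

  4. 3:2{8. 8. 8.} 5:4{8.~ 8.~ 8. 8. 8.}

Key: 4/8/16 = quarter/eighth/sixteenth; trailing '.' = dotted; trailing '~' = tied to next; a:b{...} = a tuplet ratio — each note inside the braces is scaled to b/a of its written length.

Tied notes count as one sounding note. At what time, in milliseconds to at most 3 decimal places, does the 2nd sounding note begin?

1. 0.0ms @ 0 + 978.261ms (3/2)
2. 978.261ms @ 3/2 + 326.087ms (1/2)
3. 1304.348ms @ 2 + 326.087ms (1/2)
4. 1630.435ms @ 5/2 + 326.087ms (1/2)
5. 1956.522ms @ 3 + 1173.913ms (9/5)
6. 3130.435ms @ 24/5 + 391.304ms (3/5)
7. 3521.739ms @ 27/5 + 391.304ms (3/5)

note 2 onset = 3/2b = 978.261ms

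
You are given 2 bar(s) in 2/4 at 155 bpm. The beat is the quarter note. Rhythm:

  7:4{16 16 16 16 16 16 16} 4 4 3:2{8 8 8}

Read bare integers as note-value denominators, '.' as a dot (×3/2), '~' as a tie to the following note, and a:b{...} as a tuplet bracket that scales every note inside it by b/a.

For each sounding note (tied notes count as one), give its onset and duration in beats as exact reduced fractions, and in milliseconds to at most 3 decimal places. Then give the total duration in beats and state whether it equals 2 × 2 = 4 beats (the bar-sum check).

1) 0.0ms=0b +55.3ms=1/7b
2) 55.3ms=1/7b +55.3ms=1/7b
3) 110.599ms=2/7b +55.3ms=1/7b
4) 165.899ms=3/7b +55.3ms=1/7b
5) 221.198ms=4/7b +55.3ms=1/7b
6) 276.498ms=5/7b +55.3ms=1/7b
7) 331.797ms=6/7b +55.3ms=1/7b
8) 387.097ms=1b +387.097ms=1b
9) 774.194ms=2b +387.097ms=1b
10) 1161.29ms=3b +129.032ms=1/3b
11) 1290.323ms=10/3b +129.032ms=1/3b
12) 1419.355ms=11/3b +129.032ms=1/3b
Σ=4b of 4 (155bpm 2/4) — PASS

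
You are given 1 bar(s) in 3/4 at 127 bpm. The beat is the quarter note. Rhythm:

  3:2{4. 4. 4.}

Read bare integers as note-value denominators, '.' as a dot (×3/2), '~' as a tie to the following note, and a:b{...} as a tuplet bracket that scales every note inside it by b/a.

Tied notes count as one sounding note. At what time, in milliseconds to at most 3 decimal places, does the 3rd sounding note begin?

1. 0.0ms @ 0 + 472.441ms (1)
2. 472.441ms @ 1 + 472.441ms (1)
3. 944.882ms @ 2 + 472.441ms (1)

note 3 onset = 2b = 944.882ms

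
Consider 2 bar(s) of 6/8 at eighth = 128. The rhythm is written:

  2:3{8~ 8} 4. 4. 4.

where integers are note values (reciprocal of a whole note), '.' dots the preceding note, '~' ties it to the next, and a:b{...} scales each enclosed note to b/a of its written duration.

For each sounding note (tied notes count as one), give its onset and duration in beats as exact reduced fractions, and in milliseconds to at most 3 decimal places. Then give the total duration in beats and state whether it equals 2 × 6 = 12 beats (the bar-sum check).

1) 0.0ms=0b +1406.25ms=3b
2) 1406.25ms=3b +1406.25ms=3b
3) 2812.5ms=6b +1406.25ms=3b
4) 4218.75ms=9b +1406.25ms=3b
Σ=12b of 12 (128bpm 6/8) — PASS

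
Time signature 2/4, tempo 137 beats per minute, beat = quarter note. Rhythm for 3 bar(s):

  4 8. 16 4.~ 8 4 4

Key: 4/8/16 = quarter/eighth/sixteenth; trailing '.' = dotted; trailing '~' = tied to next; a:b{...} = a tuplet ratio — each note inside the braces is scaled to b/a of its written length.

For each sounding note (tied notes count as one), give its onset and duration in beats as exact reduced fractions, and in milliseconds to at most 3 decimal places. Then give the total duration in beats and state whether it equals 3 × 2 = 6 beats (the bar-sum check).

1) 0.0ms=0b +437.956ms=1b
2) 437.956ms=1b +328.467ms=3/4b
3) 766.423ms=7/4b +109.489ms=1/4b
4) 875.912ms=2b +875.912ms=2b
5) 1751.825ms=4b +437.956ms=1b
6) 2189.781ms=5b +437.956ms=1b
Σ=6b of 6 (137bpm 2/4) — PASS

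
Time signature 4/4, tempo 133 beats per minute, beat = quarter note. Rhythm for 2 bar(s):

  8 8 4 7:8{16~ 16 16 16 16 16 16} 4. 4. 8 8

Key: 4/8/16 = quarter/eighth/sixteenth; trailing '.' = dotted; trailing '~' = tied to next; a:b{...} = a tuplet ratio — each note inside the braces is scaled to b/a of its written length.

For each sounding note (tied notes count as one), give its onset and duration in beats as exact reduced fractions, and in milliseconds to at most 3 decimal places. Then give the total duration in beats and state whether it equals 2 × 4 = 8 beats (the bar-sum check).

1) 0.0ms=0b +225.564ms=1/2b
2) 225.564ms=1/2b +225.564ms=1/2b
3) 451.128ms=1b +451.128ms=1b
4) 902.256ms=2b +257.787ms=4/7b
5) 1160.043ms=18/7b +128.894ms=2/7b
6) 1288.937ms=20/7b +128.894ms=2/7b
7) 1417.83ms=22/7b +128.894ms=2/7b
8) 1546.724ms=24/7b +128.894ms=2/7b
9) 1675.618ms=26/7b +128.894ms=2/7b
10) 1804.511ms=4b +676.692ms=3/2b
11) 2481.203ms=11/2b +676.692ms=3/2b
12) 3157.895ms=7b +225.564ms=1/2b
13) 3383.459ms=15/2b +225.564ms=1/2b
Σ=8b of 8 (133bpm 4/4) — PASS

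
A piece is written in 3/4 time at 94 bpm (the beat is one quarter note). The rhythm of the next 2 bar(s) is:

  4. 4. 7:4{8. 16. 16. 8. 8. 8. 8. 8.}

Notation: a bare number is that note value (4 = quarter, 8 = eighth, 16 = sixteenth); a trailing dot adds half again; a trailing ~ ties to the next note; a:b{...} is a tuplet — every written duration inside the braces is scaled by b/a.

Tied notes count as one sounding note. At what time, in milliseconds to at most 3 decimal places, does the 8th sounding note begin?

1. 0.0ms @ 0 + 957.447ms (3/2)
2. 957.447ms @ 3/2 + 957.447ms (3/2)
3. 1914.894ms @ 3 + 273.556ms (3/7)
4. 2188.45ms @ 24/7 + 136.778ms (3/14)
5. 2325.228ms @ 51/14 + 136.778ms (3/14)
6. 2462.006ms @ 27/7 + 273.556ms (3/7)
7. 2735.562ms @ 30/7 + 273.556ms (3/7)
8. 3009.119ms @ 33/7 + 273.556ms (3/7)
9. 3282.675ms @ 36/7 + 273.556ms (3/7)
10. 3556.231ms @ 39/7 + 273.556ms (3/7)

note 8 onset = 33/7b = 3009.119ms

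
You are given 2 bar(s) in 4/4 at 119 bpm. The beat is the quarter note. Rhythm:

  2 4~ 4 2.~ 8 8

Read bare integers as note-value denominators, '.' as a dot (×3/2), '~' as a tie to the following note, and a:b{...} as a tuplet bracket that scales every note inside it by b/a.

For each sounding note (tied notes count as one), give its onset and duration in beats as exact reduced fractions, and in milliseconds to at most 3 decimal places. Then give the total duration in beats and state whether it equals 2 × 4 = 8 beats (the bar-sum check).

1) 0.0ms=0b +1008.403ms=2b
2) 1008.403ms=2b +1008.403ms=2b
3) 2016.807ms=4b +1764.706ms=7/2b
4) 3781.513ms=15/2b +252.101ms=1/2b
Σ=8b of 8 (119bpm 4/4) — PASS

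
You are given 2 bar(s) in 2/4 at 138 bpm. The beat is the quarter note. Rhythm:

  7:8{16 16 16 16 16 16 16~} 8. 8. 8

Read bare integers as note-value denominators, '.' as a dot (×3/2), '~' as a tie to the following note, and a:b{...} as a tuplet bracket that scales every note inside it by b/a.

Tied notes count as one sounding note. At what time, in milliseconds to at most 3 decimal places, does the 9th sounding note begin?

note 9 onset = 7/2b = 1521.739ms

1. 0.0ms @ 0 + 124.224ms (2/7)
2. 124.224ms @ 2/7 + 124.224ms (2/7)
3. 248.447ms @ 4/7 + 124.224ms (2/7)
4. 372.671ms @ 6/7 + 124.224ms (2/7)
5. 496.894ms @ 8/7 + 124.224ms (2/7)
6. 621.118ms @ 10/7 + 124.224ms (2/7)
7. 745.342ms @ 12/7 + 450.311ms (29/28)
8. 1195.652ms @ 11/4 + 326.087ms (3/4)
9. 1521.739ms @ 7/2 + 217.391ms (1/2)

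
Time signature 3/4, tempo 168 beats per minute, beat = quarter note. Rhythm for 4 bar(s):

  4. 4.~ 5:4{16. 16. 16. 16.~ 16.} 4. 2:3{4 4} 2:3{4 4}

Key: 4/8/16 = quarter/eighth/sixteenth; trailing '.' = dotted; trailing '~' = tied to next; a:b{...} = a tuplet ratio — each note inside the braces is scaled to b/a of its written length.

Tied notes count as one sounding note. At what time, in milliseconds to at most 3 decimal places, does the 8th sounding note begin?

note 8 onset = 15/2b = 2678.571ms

1. 0.0ms @ 0 + 535.714ms (3/2)
2. 535.714ms @ 3/2 + 642.857ms (9/5)
3. 1178.571ms @ 33/10 + 107.143ms (3/10)
4. 1285.714ms @ 18/5 + 107.143ms (3/10)
5. 1392.857ms @ 39/10 + 214.286ms (3/5)
6. 1607.143ms @ 9/2 + 535.714ms (3/2)
7. 2142.857ms @ 6 + 535.714ms (3/2)
8. 2678.571ms @ 15/2 + 535.714ms (3/2)
9. 3214.286ms @ 9 + 535.714ms (3/2)
10. 3750.0ms @ 21/2 + 535.714ms (3/2)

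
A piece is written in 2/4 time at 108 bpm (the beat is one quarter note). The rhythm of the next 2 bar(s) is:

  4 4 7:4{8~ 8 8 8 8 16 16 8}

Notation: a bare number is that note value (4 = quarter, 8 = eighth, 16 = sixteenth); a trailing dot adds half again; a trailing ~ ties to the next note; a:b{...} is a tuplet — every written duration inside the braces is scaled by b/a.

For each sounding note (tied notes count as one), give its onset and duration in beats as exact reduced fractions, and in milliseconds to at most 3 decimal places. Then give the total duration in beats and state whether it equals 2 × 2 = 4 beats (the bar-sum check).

1) 0.0ms=0b +555.556ms=1b
2) 555.556ms=1b +555.556ms=1b
3) 1111.111ms=2b +317.46ms=4/7b
4) 1428.571ms=18/7b +158.73ms=2/7b
5) 1587.302ms=20/7b +158.73ms=2/7b
6) 1746.032ms=22/7b +158.73ms=2/7b
7) 1904.762ms=24/7b +79.365ms=1/7b
8) 1984.127ms=25/7b +79.365ms=1/7b
9) 2063.492ms=26/7b +158.73ms=2/7b
Σ=4b of 4 (108bpm 2/4) — PASS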